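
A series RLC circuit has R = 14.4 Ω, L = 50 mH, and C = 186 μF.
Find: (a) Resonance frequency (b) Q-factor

Step 1 — Resonance condition Im(Z)=0 gives ω₀ = 1/√(LC).
Step 2 — ω₀ = 1/√(0.05·0.000186) = 327.9 rad/s.
Step 3 — f₀ = ω₀/(2π) = 52.19 Hz.
Step 4 — Series Q: Q = ω₀L/R = 327.9·0.05/14.4 = 1.139.

(a) f₀ = 52.19 Hz  (b) Q = 1.139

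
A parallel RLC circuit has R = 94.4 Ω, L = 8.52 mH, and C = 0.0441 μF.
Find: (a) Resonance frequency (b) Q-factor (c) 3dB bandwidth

Step 1 — Resonance: ω₀ = 1/√(LC) = 1/√(0.00852·4.41e-08) = 5.159e+04 rad/s.
Step 2 — f₀ = ω₀/(2π) = 8211 Hz.
Step 3 — Parallel Q: Q = R/(ω₀L) = 94.4/(5.159e+04·0.00852) = 0.2148.
Step 4 — Bandwidth: Δω = ω₀/Q = 2.402e+05 rad/s; BW = Δω/(2π) = 3.823e+04 Hz.

(a) f₀ = 8211 Hz  (b) Q = 0.2148  (c) BW = 3.823e+04 Hz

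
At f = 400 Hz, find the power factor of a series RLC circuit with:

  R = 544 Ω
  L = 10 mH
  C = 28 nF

Step 1 — Angular frequency: ω = 2π·f = 2π·400 = 2513 rad/s.
Step 2 — Component impedances:
  R: Z = R = 544 Ω
  L: Z = jωL = j·2513·0.01 = 0 + j25.13 Ω
  C: Z = 1/(jωC) = -j/(ω·C) = 0 - j1.421e+04 Ω
Step 3 — Series combination: Z_total = R + L + C = 544 - j1.419e+04 Ω = 1.42e+04∠-87.8° Ω.
Step 4 — Power factor: PF = cos(φ) = Re(Z)/|Z| = 544/14196 = 0.03832.
Step 5 — Type: Im(Z) = -1.419e+04 ⇒ leading (phase φ = -87.8°).

PF = 0.03832 (leading, φ = -87.8°)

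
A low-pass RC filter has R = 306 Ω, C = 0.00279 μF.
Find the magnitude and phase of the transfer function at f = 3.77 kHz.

Step 1 — Angular frequency: ω = 2π·3770 = 2.369e+04 rad/s.
Step 2 — Transfer function: H(jω) = 1/(1 + jωRC).
Step 3 — Denominator: 1 + jωRC = 1 + j·2.369e+04·306·2.79e-09 = 1 + j0.02022.
Step 4 — H = 0.9996 - j0.02021.
Step 5 — Magnitude: |H| = 0.9998 (-0.0 dB); phase: φ = -1.2°.

|H| = 0.9998 (-0.0 dB), φ = -1.2°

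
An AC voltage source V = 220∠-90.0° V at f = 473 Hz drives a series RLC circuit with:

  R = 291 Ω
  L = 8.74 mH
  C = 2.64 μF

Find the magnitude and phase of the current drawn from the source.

Step 1 — Angular frequency: ω = 2π·f = 2π·473 = 2972 rad/s.
Step 2 — Component impedances:
  R: Z = R = 291 Ω
  L: Z = jωL = j·2972·0.00874 = 0 + j25.97 Ω
  C: Z = 1/(jωC) = -j/(ω·C) = 0 - j127.5 Ω
Step 3 — Series combination: Z_total = R + L + C = 291 - j101.5 Ω = 308.2∠-19.2° Ω.
Step 4 — Source phasor: V = 220∠-90.0° V = 0 - j220 V.
Step 5 — Ohm's law: I = V / Z_total = (0 - j220) / (291 - j101.5) = 0.2351 - j0.674 A.
Step 6 — Convert to polar: |I| = 0.7139 A, ∠I = -70.8°.

I = 0.7139∠-70.8° A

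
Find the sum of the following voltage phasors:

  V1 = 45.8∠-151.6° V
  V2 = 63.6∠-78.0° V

Step 1 — Convert each phasor to rectangular form:
  V1 = 45.8·(cos(-151.6°) + j·sin(-151.6°)) = -40.29 - j21.78 V
  V2 = 63.6·(cos(-78.0°) + j·sin(-78.0°)) = 13.22 - j62.21 V
Step 2 — Sum components: V_total = -27.06 - j83.99 V.
Step 3 — Convert to polar: |V_total| = 88.25 V, ∠V_total = -107.9°.

V_total = 88.25∠-107.9° V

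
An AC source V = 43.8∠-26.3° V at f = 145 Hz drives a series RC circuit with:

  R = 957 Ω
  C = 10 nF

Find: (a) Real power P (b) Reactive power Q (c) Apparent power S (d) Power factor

Step 1 — Angular frequency: ω = 2π·f = 2π·145 = 911.1 rad/s.
Step 2 — Component impedances:
  R: Z = R = 957 Ω
  C: Z = 1/(jωC) = -j/(ω·C) = 0 - j1.098e+05 Ω
Step 3 — Series combination: Z_total = R + C = 957 - j1.098e+05 Ω = 1.098e+05∠-89.5° Ω.
Step 4 — Source phasor: V = 43.8∠-26.3° V = 39.27 - j19.41 V.
Step 5 — Current: I = V / Z = 0.0001799 + j0.0003562 A = 0.000399∠63.2° A.
Step 6 — Complex power: S = V·I* = 0.0001524 - j0.01748 VA.
Step 7 — Real power: P = Re(S) = 0.0001524 W.
Step 8 — Reactive power: Q = Im(S) = -0.01748 VAR.
Step 9 — Apparent power: |S| = 0.01748 VA.
Step 10 — Power factor: PF = P/|S| = 0.008719 (leading).

(a) P = 0.0001524 W  (b) Q = -0.01748 VAR  (c) S = 0.01748 VA  (d) PF = 0.008719 (leading)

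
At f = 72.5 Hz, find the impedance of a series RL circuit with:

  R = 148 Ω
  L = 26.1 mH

Step 1 — Angular frequency: ω = 2π·f = 2π·72.5 = 455.5 rad/s.
Step 2 — Component impedances:
  R: Z = R = 148 Ω
  L: Z = jωL = j·455.5·0.0261 = 0 + j11.89 Ω
Step 3 — Series combination: Z_total = R + L = 148 + j11.89 Ω = 148.5∠4.6° Ω.

Z = 148 + j11.89 Ω = 148.5∠4.6° Ω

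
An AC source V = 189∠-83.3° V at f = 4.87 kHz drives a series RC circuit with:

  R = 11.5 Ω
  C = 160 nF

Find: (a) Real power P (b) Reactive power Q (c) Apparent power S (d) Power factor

Step 1 — Angular frequency: ω = 2π·f = 2π·4870 = 3.06e+04 rad/s.
Step 2 — Component impedances:
  R: Z = R = 11.5 Ω
  C: Z = 1/(jωC) = -j/(ω·C) = 0 - j204.3 Ω
Step 3 — Series combination: Z_total = R + C = 11.5 - j204.3 Ω = 204.6∠-86.8° Ω.
Step 4 — Source phasor: V = 189∠-83.3° V = 22.05 - j187.7 V.
Step 5 — Current: I = V / Z = 0.9222 + j0.05604 A = 0.9239∠3.5° A.
Step 6 — Complex power: S = V·I* = 9.815 - j174.3 VA.
Step 7 — Real power: P = Re(S) = 9.815 W.
Step 8 — Reactive power: Q = Im(S) = -174.3 VAR.
Step 9 — Apparent power: |S| = 174.6 VA.
Step 10 — Power factor: PF = P/|S| = 0.05621 (leading).

(a) P = 9.815 W  (b) Q = -174.3 VAR  (c) S = 174.6 VA  (d) PF = 0.05621 (leading)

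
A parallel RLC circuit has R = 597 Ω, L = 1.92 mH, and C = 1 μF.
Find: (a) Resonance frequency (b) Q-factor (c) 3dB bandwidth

Step 1 — Resonance: ω₀ = 1/√(LC) = 1/√(0.00192·1e-06) = 2.282e+04 rad/s.
Step 2 — f₀ = ω₀/(2π) = 3632 Hz.
Step 3 — Parallel Q: Q = R/(ω₀L) = 597/(2.282e+04·0.00192) = 13.62.
Step 4 — Bandwidth: Δω = ω₀/Q = 1675 rad/s; BW = Δω/(2π) = 266.6 Hz.

(a) f₀ = 3632 Hz  (b) Q = 13.62  (c) BW = 266.6 Hz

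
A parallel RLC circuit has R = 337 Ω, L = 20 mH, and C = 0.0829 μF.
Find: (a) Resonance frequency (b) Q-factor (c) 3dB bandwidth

Step 1 — Resonance: ω₀ = 1/√(LC) = 1/√(0.02·8.29e-08) = 2.456e+04 rad/s.
Step 2 — f₀ = ω₀/(2π) = 3909 Hz.
Step 3 — Parallel Q: Q = R/(ω₀L) = 337/(2.456e+04·0.02) = 0.6861.
Step 4 — Bandwidth: Δω = ω₀/Q = 3.579e+04 rad/s; BW = Δω/(2π) = 5697 Hz.

(a) f₀ = 3909 Hz  (b) Q = 0.6861  (c) BW = 5697 Hz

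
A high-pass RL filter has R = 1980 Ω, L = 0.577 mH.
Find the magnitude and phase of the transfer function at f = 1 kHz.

Step 1 — Angular frequency: ω = 2π·1000 = 6283 rad/s.
Step 2 — Transfer function: H(jω) = jωL/(R + jωL).
Step 3 — Numerator jωL = j·3.625; denominator R + jωL = 1980 + j3.625.
Step 4 — H = 3.353e-06 + j0.001831.
Step 5 — Magnitude: |H| = 0.001831 (-54.7 dB); phase: φ = 89.9°.

|H| = 0.001831 (-54.7 dB), φ = 89.9°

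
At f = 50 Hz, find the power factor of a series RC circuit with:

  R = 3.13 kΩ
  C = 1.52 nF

Step 1 — Angular frequency: ω = 2π·f = 2π·50 = 314.2 rad/s.
Step 2 — Component impedances:
  R: Z = R = 3130 Ω
  C: Z = 1/(jωC) = -j/(ω·C) = 0 - j2.094e+06 Ω
Step 3 — Series combination: Z_total = R + C = 3130 - j2.094e+06 Ω = 2.094e+06∠-89.9° Ω.
Step 4 — Power factor: PF = cos(φ) = Re(Z)/|Z| = 3130/2.094e+06 = 0.001495.
Step 5 — Type: Im(Z) = -2.094e+06 ⇒ leading (phase φ = -89.9°).

PF = 0.001495 (leading, φ = -89.9°)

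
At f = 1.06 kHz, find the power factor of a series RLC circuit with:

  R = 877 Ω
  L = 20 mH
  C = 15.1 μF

Step 1 — Angular frequency: ω = 2π·f = 2π·1060 = 6660 rad/s.
Step 2 — Component impedances:
  R: Z = R = 877 Ω
  L: Z = jωL = j·6660·0.02 = 0 + j133.2 Ω
  C: Z = 1/(jωC) = -j/(ω·C) = 0 - j9.943 Ω
Step 3 — Series combination: Z_total = R + L + C = 877 + j123.3 Ω = 885.6∠8.0° Ω.
Step 4 — Power factor: PF = cos(φ) = Re(Z)/|Z| = 877/885.6 = 0.9903.
Step 5 — Type: Im(Z) = 123.3 ⇒ lagging (phase φ = 8.0°).

PF = 0.9903 (lagging, φ = 8.0°)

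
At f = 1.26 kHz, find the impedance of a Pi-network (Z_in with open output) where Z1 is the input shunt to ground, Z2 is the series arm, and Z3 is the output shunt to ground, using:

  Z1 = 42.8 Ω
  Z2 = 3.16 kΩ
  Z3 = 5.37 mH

Step 1 — Angular frequency: ω = 2π·f = 2π·1260 = 7917 rad/s.
Step 2 — Component impedances:
  Z1: Z = R = 42.8 Ω
  Z2: Z = R = 3160 Ω
  Z3: Z = jωL = j·7917·0.00537 = 0 + j42.51 Ω
Step 3 — With open output, the series arm Z2 and the output shunt Z3 appear in series to ground: Z2 + Z3 = 3160 + j42.51 Ω.
Step 4 — Parallel with input shunt Z1: Z_in = Z1 || (Z2 + Z3) = 42.23 + j0.007591 Ω = 42.23∠0.0° Ω.

Z = 42.23 + j0.007591 Ω = 42.23∠0.0° Ω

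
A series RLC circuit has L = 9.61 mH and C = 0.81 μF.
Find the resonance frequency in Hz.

Step 1 — Resonance condition Im(Z)=0 gives ω₀ = 1/√(LC).
Step 2 — ω₀ = 1/√(0.00961·8.1e-07) = 1.133e+04 rad/s.
Step 3 — f₀ = ω₀/(2π) = 1804 Hz.

f₀ = 1804 Hz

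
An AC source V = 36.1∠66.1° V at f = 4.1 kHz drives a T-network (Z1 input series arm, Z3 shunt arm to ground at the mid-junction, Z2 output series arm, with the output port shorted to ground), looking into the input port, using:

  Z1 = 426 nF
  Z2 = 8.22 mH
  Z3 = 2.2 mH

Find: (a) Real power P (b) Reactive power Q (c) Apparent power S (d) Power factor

Step 1 — Angular frequency: ω = 2π·f = 2π·4100 = 2.576e+04 rad/s.
Step 2 — Component impedances:
  Z1: Z = 1/(jωC) = -j/(ω·C) = 0 - j91.12 Ω
  Z2: Z = jωL = j·2.576e+04·0.00822 = 0 + j211.8 Ω
  Z3: Z = jωL = j·2.576e+04·0.0022 = 0 + j56.67 Ω
Step 3 — With the output port shorted to ground, the output series arm Z2 runs from the junction to ground; the shunt arm Z3 also runs from the junction to ground. They appear in parallel: Z3 || Z2 = 0 + j44.71 Ω.
Step 4 — Series with input arm Z1: Z_in = Z1 + (Z3 || Z2) = 0 - j46.41 Ω = 46.41∠-90.0° Ω.
Step 5 — Source phasor: V = 36.1∠66.1° V = 14.63 + j33 V.
Step 6 — Current: I = V / Z = -0.7111 + j0.3151 A = 0.7778∠156.1° A.
Step 7 — Complex power: S = V·I* = 0 - j28.08 VA.
Step 8 — Real power: P = Re(S) = 0 W.
Step 9 — Reactive power: Q = Im(S) = -28.08 VAR.
Step 10 — Apparent power: |S| = 28.08 VA.
Step 11 — Power factor: PF = P/|S| = 0 (leading).

(a) P = 0 W  (b) Q = -28.08 VAR  (c) S = 28.08 VA  (d) PF = 0 (leading)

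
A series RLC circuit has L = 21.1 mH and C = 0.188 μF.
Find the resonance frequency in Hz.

Step 1 — Resonance condition Im(Z)=0 gives ω₀ = 1/√(LC).
Step 2 — ω₀ = 1/√(0.0211·1.88e-07) = 1.588e+04 rad/s.
Step 3 — f₀ = ω₀/(2π) = 2527 Hz.

f₀ = 2527 Hz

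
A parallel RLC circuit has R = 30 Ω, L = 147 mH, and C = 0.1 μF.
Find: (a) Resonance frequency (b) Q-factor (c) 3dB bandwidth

Step 1 — Resonance: ω₀ = 1/√(LC) = 1/√(0.147·1e-07) = 8248 rad/s.
Step 2 — f₀ = ω₀/(2π) = 1313 Hz.
Step 3 — Parallel Q: Q = R/(ω₀L) = 30/(8248·0.147) = 0.02474.
Step 4 — Bandwidth: Δω = ω₀/Q = 3.333e+05 rad/s; BW = Δω/(2π) = 5.305e+04 Hz.

(a) f₀ = 1313 Hz  (b) Q = 0.02474  (c) BW = 5.305e+04 Hz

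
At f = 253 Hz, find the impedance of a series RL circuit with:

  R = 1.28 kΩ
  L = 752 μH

Step 1 — Angular frequency: ω = 2π·f = 2π·253 = 1590 rad/s.
Step 2 — Component impedances:
  R: Z = R = 1280 Ω
  L: Z = jωL = j·1590·0.000752 = 0 + j1.195 Ω
Step 3 — Series combination: Z_total = R + L = 1280 + j1.195 Ω = 1280∠0.1° Ω.

Z = 1280 + j1.195 Ω = 1280∠0.1° Ω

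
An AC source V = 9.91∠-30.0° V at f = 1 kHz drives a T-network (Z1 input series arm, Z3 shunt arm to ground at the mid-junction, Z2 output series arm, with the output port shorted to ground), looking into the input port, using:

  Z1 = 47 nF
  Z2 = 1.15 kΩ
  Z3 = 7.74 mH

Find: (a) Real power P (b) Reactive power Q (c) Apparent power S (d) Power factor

Step 1 — Angular frequency: ω = 2π·f = 2π·1000 = 6283 rad/s.
Step 2 — Component impedances:
  Z1: Z = 1/(jωC) = -j/(ω·C) = 0 - j3386 Ω
  Z2: Z = R = 1150 Ω
  Z3: Z = jωL = j·6283·0.00774 = 0 + j48.63 Ω
Step 3 — With the output port shorted to ground, the output series arm Z2 runs from the junction to ground; the shunt arm Z3 also runs from the junction to ground. They appear in parallel: Z3 || Z2 = 2.053 + j48.55 Ω.
Step 4 — Series with input arm Z1: Z_in = Z1 + (Z3 || Z2) = 2.053 - j3338 Ω = 3338∠-90.0° Ω.
Step 5 — Source phasor: V = 9.91∠-30.0° V = 8.582 - j4.955 V.
Step 6 — Current: I = V / Z = 0.001486 + j0.00257 A = 0.002969∠60.0° A.
Step 7 — Complex power: S = V·I* = 1.81e-05 - j0.02942 VA.
Step 8 — Real power: P = Re(S) = 1.81e-05 W.
Step 9 — Reactive power: Q = Im(S) = -0.02942 VAR.
Step 10 — Apparent power: |S| = 0.02942 VA.
Step 11 — Power factor: PF = P/|S| = 0.0006151 (leading).

(a) P = 1.81e-05 W  (b) Q = -0.02942 VAR  (c) S = 0.02942 VA  (d) PF = 0.0006151 (leading)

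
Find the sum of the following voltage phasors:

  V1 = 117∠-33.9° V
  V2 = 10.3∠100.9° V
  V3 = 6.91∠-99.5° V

Step 1 — Convert each phasor to rectangular form:
  V1 = 117·(cos(-33.9°) + j·sin(-33.9°)) = 97.11 - j65.26 V
  V2 = 10.3·(cos(100.9°) + j·sin(100.9°)) = -1.948 + j10.11 V
  V3 = 6.91·(cos(-99.5°) + j·sin(-99.5°)) = -1.14 - j6.815 V
Step 2 — Sum components: V_total = 94.02 - j61.96 V.
Step 3 — Convert to polar: |V_total| = 112.6 V, ∠V_total = -33.4°.

V_total = 112.6∠-33.4° V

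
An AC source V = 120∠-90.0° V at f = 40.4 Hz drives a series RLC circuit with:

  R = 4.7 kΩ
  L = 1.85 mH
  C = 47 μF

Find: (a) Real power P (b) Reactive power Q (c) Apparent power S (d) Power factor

Step 1 — Angular frequency: ω = 2π·f = 2π·40.4 = 253.8 rad/s.
Step 2 — Component impedances:
  R: Z = R = 4700 Ω
  L: Z = jωL = j·253.8·0.00185 = 0 + j0.4696 Ω
  C: Z = 1/(jωC) = -j/(ω·C) = 0 - j83.82 Ω
Step 3 — Series combination: Z_total = R + L + C = 4700 - j83.35 Ω = 4701∠-1.0° Ω.
Step 4 — Source phasor: V = 120∠-90.0° V = 0 - j120 V.
Step 5 — Current: I = V / Z = 0.0004526 - j0.02552 A = 0.02553∠-89.0° A.
Step 6 — Complex power: S = V·I* = 3.063 - j0.05432 VA.
Step 7 — Real power: P = Re(S) = 3.063 W.
Step 8 — Reactive power: Q = Im(S) = -0.05432 VAR.
Step 9 — Apparent power: |S| = 3.063 VA.
Step 10 — Power factor: PF = P/|S| = 0.9998 (leading).

(a) P = 3.063 W  (b) Q = -0.05432 VAR  (c) S = 3.063 VA  (d) PF = 0.9998 (leading)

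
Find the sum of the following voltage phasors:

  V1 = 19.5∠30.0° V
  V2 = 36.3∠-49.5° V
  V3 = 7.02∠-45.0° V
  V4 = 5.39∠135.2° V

Step 1 — Convert each phasor to rectangular form:
  V1 = 19.5·(cos(30.0°) + j·sin(30.0°)) = 16.89 + j9.75 V
  V2 = 36.3·(cos(-49.5°) + j·sin(-49.5°)) = 23.57 - j27.6 V
  V3 = 7.02·(cos(-45.0°) + j·sin(-45.0°)) = 4.964 - j4.964 V
  V4 = 5.39·(cos(135.2°) + j·sin(135.2°)) = -3.825 + j3.798 V
Step 2 — Sum components: V_total = 41.6 - j19.02 V.
Step 3 — Convert to polar: |V_total| = 45.74 V, ∠V_total = -24.6°.

V_total = 45.74∠-24.6° V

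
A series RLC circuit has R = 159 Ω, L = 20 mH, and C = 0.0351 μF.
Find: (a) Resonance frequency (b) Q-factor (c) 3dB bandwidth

Step 1 — Resonance: ω₀ = 1/√(LC) = 1/√(0.02·3.51e-08) = 3.774e+04 rad/s.
Step 2 — f₀ = ω₀/(2π) = 6007 Hz.
Step 3 — Series Q: Q = ω₀L/R = 3.774e+04·0.02/159 = 4.747.
Step 4 — Bandwidth: Δω = ω₀/Q = 7950 rad/s; BW = Δω/(2π) = 1265 Hz.

(a) f₀ = 6007 Hz  (b) Q = 4.747  (c) BW = 1265 Hz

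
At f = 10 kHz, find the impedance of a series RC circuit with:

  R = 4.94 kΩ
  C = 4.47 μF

Step 1 — Angular frequency: ω = 2π·f = 2π·1e+04 = 6.283e+04 rad/s.
Step 2 — Component impedances:
  R: Z = R = 4940 Ω
  C: Z = 1/(jωC) = -j/(ω·C) = 0 - j3.561 Ω
Step 3 — Series combination: Z_total = R + C = 4940 - j3.561 Ω = 4940∠-0.0° Ω.

Z = 4940 - j3.561 Ω = 4940∠-0.0° Ω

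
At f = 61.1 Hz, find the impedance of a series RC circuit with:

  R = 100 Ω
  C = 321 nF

Step 1 — Angular frequency: ω = 2π·f = 2π·61.1 = 383.9 rad/s.
Step 2 — Component impedances:
  R: Z = R = 100 Ω
  C: Z = 1/(jωC) = -j/(ω·C) = 0 - j8115 Ω
Step 3 — Series combination: Z_total = R + C = 100 - j8115 Ω = 8115∠-89.3° Ω.

Z = 100 - j8115 Ω = 8115∠-89.3° Ω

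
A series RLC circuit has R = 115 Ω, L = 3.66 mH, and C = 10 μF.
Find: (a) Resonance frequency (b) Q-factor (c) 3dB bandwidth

Step 1 — Resonance: ω₀ = 1/√(LC) = 1/√(0.00366·1e-05) = 5227 rad/s.
Step 2 — f₀ = ω₀/(2π) = 831.9 Hz.
Step 3 — Series Q: Q = ω₀L/R = 5227·0.00366/115 = 0.1664.
Step 4 — Bandwidth: Δω = ω₀/Q = 3.142e+04 rad/s; BW = Δω/(2π) = 5001 Hz.

(a) f₀ = 831.9 Hz  (b) Q = 0.1664  (c) BW = 5001 Hz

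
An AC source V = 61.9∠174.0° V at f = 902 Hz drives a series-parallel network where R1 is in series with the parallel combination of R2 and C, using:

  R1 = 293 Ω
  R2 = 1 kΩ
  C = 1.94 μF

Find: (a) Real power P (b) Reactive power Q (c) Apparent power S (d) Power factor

Step 1 — Angular frequency: ω = 2π·f = 2π·902 = 5667 rad/s.
Step 2 — Component impedances:
  R1: Z = R = 293 Ω
  R2: Z = R = 1000 Ω
  C: Z = 1/(jωC) = -j/(ω·C) = 0 - j90.95 Ω
Step 3 — Parallel branch: R2 || C = 1/(1/R2 + 1/C) = 8.204 - j90.21 Ω.
Step 4 — Series with R1: Z_total = R1 + (R2 || C) = 301.2 - j90.21 Ω = 314.4∠-16.7° Ω.
Step 5 — Source phasor: V = 61.9∠174.0° V = -61.56 + j6.47 V.
Step 6 — Current: I = V / Z = -0.1935 - j0.03646 A = 0.1969∠-169.3° A.
Step 7 — Complex power: S = V·I* = 11.67 - j3.496 VA.
Step 8 — Real power: P = Re(S) = 11.67 W.
Step 9 — Reactive power: Q = Im(S) = -3.496 VAR.
Step 10 — Apparent power: |S| = 12.19 VA.
Step 11 — Power factor: PF = P/|S| = 0.958 (leading).

(a) P = 11.67 W  (b) Q = -3.496 VAR  (c) S = 12.19 VA  (d) PF = 0.958 (leading)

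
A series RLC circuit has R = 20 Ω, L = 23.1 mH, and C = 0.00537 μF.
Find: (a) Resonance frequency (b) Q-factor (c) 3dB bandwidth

Step 1 — Resonance: ω₀ = 1/√(LC) = 1/√(0.0231·5.37e-09) = 8.979e+04 rad/s.
Step 2 — f₀ = ω₀/(2π) = 1.429e+04 Hz.
Step 3 — Series Q: Q = ω₀L/R = 8.979e+04·0.0231/20 = 103.7.
Step 4 — Bandwidth: Δω = ω₀/Q = 865.8 rad/s; BW = Δω/(2π) = 137.8 Hz.

(a) f₀ = 1.429e+04 Hz  (b) Q = 103.7  (c) BW = 137.8 Hz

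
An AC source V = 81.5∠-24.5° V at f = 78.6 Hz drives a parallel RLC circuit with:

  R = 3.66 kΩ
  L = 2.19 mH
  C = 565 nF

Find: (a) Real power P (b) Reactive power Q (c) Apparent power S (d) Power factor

Step 1 — Angular frequency: ω = 2π·f = 2π·78.6 = 493.9 rad/s.
Step 2 — Component impedances:
  R: Z = R = 3660 Ω
  L: Z = jωL = j·493.9·0.00219 = 0 + j1.082 Ω
  C: Z = 1/(jωC) = -j/(ω·C) = 0 - j3584 Ω
Step 3 — Parallel combination: 1/Z_total = 1/R + 1/L + 1/C; Z_total = 0.0003198 + j1.082 Ω = 1.082∠90.0° Ω.
Step 4 — Source phasor: V = 81.5∠-24.5° V = 74.16 - j33.8 V.
Step 5 — Current: I = V / Z = -31.22 - j68.56 A = 75.33∠-114.5° A.
Step 6 — Complex power: S = V·I* = 1.815 + j6140 VA.
Step 7 — Real power: P = Re(S) = 1.815 W.
Step 8 — Reactive power: Q = Im(S) = 6140 VAR.
Step 9 — Apparent power: |S| = 6140 VA.
Step 10 — Power factor: PF = P/|S| = 0.0002956 (lagging).

(a) P = 1.815 W  (b) Q = 6140 VAR  (c) S = 6140 VA  (d) PF = 0.0002956 (lagging)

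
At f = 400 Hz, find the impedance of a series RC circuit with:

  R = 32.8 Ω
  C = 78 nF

Step 1 — Angular frequency: ω = 2π·f = 2π·400 = 2513 rad/s.
Step 2 — Component impedances:
  R: Z = R = 32.8 Ω
  C: Z = 1/(jωC) = -j/(ω·C) = 0 - j5101 Ω
Step 3 — Series combination: Z_total = R + C = 32.8 - j5101 Ω = 5101∠-89.6° Ω.

Z = 32.8 - j5101 Ω = 5101∠-89.6° Ω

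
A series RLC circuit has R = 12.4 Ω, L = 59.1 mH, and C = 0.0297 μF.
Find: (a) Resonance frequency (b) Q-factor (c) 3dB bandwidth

Step 1 — Resonance: ω₀ = 1/√(LC) = 1/√(0.0591·2.97e-08) = 2.387e+04 rad/s.
Step 2 — f₀ = ω₀/(2π) = 3799 Hz.
Step 3 — Series Q: Q = ω₀L/R = 2.387e+04·0.0591/12.4 = 113.8.
Step 4 — Bandwidth: Δω = ω₀/Q = 209.8 rad/s; BW = Δω/(2π) = 33.39 Hz.

(a) f₀ = 3799 Hz  (b) Q = 113.8  (c) BW = 33.39 Hz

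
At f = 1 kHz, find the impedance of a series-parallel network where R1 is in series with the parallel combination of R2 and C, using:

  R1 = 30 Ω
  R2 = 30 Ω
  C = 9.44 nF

Step 1 — Angular frequency: ω = 2π·f = 2π·1000 = 6283 rad/s.
Step 2 — Component impedances:
  R1: Z = R = 30 Ω
  R2: Z = R = 30 Ω
  C: Z = 1/(jωC) = -j/(ω·C) = 0 - j1.686e+04 Ω
Step 3 — Parallel branch: R2 || C = 1/(1/R2 + 1/C) = 30 - j0.05338 Ω.
Step 4 — Series with R1: Z_total = R1 + (R2 || C) = 60 - j0.05338 Ω = 60∠-0.1° Ω.

Z = 60 - j0.05338 Ω = 60∠-0.1° Ω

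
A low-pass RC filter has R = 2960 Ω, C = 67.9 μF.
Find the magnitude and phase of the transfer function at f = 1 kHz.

Step 1 — Angular frequency: ω = 2π·1000 = 6283 rad/s.
Step 2 — Transfer function: H(jω) = 1/(1 + jωRC).
Step 3 — Denominator: 1 + jωRC = 1 + j·6283·2960·6.79e-05 = 1 + j1263.
Step 4 — H = 6.271e-07 - j0.0007919.
Step 5 — Magnitude: |H| = 0.0007919 (-62.0 dB); phase: φ = -90.0°.

|H| = 0.0007919 (-62.0 dB), φ = -90.0°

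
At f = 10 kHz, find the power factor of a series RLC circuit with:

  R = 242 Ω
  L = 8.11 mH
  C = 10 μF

Step 1 — Angular frequency: ω = 2π·f = 2π·1e+04 = 6.283e+04 rad/s.
Step 2 — Component impedances:
  R: Z = R = 242 Ω
  L: Z = jωL = j·6.283e+04·0.00811 = 0 + j509.6 Ω
  C: Z = 1/(jωC) = -j/(ω·C) = 0 - j1.592 Ω
Step 3 — Series combination: Z_total = R + L + C = 242 + j508 Ω = 562.7∠64.5° Ω.
Step 4 — Power factor: PF = cos(φ) = Re(Z)/|Z| = 242/562.7 = 0.4301.
Step 5 — Type: Im(Z) = 508 ⇒ lagging (phase φ = 64.5°).

PF = 0.4301 (lagging, φ = 64.5°)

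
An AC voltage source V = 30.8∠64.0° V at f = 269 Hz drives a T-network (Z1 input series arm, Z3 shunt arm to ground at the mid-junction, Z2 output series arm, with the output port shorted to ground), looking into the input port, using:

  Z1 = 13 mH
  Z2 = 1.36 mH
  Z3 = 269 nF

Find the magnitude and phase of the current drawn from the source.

Step 1 — Angular frequency: ω = 2π·f = 2π·269 = 1690 rad/s.
Step 2 — Component impedances:
  Z1: Z = jωL = j·1690·0.013 = 0 + j21.97 Ω
  Z2: Z = jωL = j·1690·0.00136 = 0 + j2.299 Ω
  Z3: Z = 1/(jωC) = -j/(ω·C) = 0 - j2199 Ω
Step 3 — With the output port shorted to ground, the output series arm Z2 runs from the junction to ground; the shunt arm Z3 also runs from the junction to ground. They appear in parallel: Z3 || Z2 = 0 + j2.301 Ω.
Step 4 — Series with input arm Z1: Z_in = Z1 + (Z3 || Z2) = 0 + j24.27 Ω = 24.27∠90.0° Ω.
Step 5 — Source phasor: V = 30.8∠64.0° V = 13.5 + j27.68 V.
Step 6 — Ohm's law: I = V / Z_total = (13.5 + j27.68) / (0 + j24.27) = 1.14 - j0.5562 A.
Step 7 — Convert to polar: |I| = 1.269 A, ∠I = -26.0°.

I = 1.269∠-26.0° A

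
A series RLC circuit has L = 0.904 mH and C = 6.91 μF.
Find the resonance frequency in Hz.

Step 1 — Resonance condition Im(Z)=0 gives ω₀ = 1/√(LC).
Step 2 — ω₀ = 1/√(0.000904·6.91e-06) = 1.265e+04 rad/s.
Step 3 — f₀ = ω₀/(2π) = 2014 Hz.

f₀ = 2014 Hz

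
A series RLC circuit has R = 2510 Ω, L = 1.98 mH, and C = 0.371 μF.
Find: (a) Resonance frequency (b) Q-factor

Step 1 — Resonance condition Im(Z)=0 gives ω₀ = 1/√(LC).
Step 2 — ω₀ = 1/√(0.00198·3.71e-07) = 3.69e+04 rad/s.
Step 3 — f₀ = ω₀/(2π) = 5872 Hz.
Step 4 — Series Q: Q = ω₀L/R = 3.69e+04·0.00198/2510 = 0.02911.

(a) f₀ = 5872 Hz  (b) Q = 0.02911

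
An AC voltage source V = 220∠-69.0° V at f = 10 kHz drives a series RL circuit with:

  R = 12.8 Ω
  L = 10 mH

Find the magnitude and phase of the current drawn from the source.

Step 1 — Angular frequency: ω = 2π·f = 2π·1e+04 = 6.283e+04 rad/s.
Step 2 — Component impedances:
  R: Z = R = 12.8 Ω
  L: Z = jωL = j·6.283e+04·0.01 = 0 + j628.3 Ω
Step 3 — Series combination: Z_total = R + L = 12.8 + j628.3 Ω = 628.4∠88.8° Ω.
Step 4 — Source phasor: V = 220∠-69.0° V = 78.84 - j205.4 V.
Step 5 — Ohm's law: I = V / Z_total = (78.84 - j205.4) / (12.8 + j628.3) = -0.3242 - j0.1321 A.
Step 6 — Convert to polar: |I| = 0.3501 A, ∠I = -157.8°.

I = 0.3501∠-157.8° A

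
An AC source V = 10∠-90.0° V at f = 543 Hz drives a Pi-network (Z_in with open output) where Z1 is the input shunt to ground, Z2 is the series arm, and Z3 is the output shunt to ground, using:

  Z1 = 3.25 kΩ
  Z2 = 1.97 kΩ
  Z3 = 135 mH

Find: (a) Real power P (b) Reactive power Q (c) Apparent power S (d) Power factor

Step 1 — Angular frequency: ω = 2π·f = 2π·543 = 3412 rad/s.
Step 2 — Component impedances:
  Z1: Z = R = 3250 Ω
  Z2: Z = R = 1970 Ω
  Z3: Z = jωL = j·3412·0.135 = 0 + j460.6 Ω
Step 3 — With open output, the series arm Z2 and the output shunt Z3 appear in series to ground: Z2 + Z3 = 1970 + j460.6 Ω.
Step 4 — Parallel with input shunt Z1: Z_in = Z1 || (Z2 + Z3) = 1242 + j177.2 Ω = 1255∠8.1° Ω.
Step 5 — Source phasor: V = 10∠-90.0° V = 0 - j10 V.
Step 6 — Current: I = V / Z = -0.001125 - j0.00789 A = 0.00797∠-98.1° A.
Step 7 — Complex power: S = V·I* = 0.0789 + j0.01125 VA.
Step 8 — Real power: P = Re(S) = 0.0789 W.
Step 9 — Reactive power: Q = Im(S) = 0.01125 VAR.
Step 10 — Apparent power: |S| = 0.0797 VA.
Step 11 — Power factor: PF = P/|S| = 0.99 (lagging).

(a) P = 0.0789 W  (b) Q = 0.01125 VAR  (c) S = 0.0797 VA  (d) PF = 0.99 (lagging)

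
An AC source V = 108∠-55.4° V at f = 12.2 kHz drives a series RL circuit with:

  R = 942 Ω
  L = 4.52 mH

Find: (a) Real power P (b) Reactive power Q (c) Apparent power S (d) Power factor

Step 1 — Angular frequency: ω = 2π·f = 2π·1.22e+04 = 7.665e+04 rad/s.
Step 2 — Component impedances:
  R: Z = R = 942 Ω
  L: Z = jωL = j·7.665e+04·0.00452 = 0 + j346.5 Ω
Step 3 — Series combination: Z_total = R + L = 942 + j346.5 Ω = 1004∠20.2° Ω.
Step 4 — Source phasor: V = 108∠-55.4° V = 61.33 - j88.9 V.
Step 5 — Current: I = V / Z = 0.02677 - j0.1042 A = 0.1076∠-75.6° A.
Step 6 — Complex power: S = V·I* = 10.91 + j4.012 VA.
Step 7 — Real power: P = Re(S) = 10.91 W.
Step 8 — Reactive power: Q = Im(S) = 4.012 VAR.
Step 9 — Apparent power: |S| = 11.62 VA.
Step 10 — Power factor: PF = P/|S| = 0.9385 (lagging).

(a) P = 10.91 W  (b) Q = 4.012 VAR  (c) S = 11.62 VA  (d) PF = 0.9385 (lagging)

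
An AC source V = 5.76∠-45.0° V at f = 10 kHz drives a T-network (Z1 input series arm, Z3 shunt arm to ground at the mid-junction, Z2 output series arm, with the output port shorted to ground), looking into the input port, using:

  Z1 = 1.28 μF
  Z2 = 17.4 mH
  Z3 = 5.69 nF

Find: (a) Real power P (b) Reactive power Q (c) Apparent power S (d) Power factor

Step 1 — Angular frequency: ω = 2π·f = 2π·1e+04 = 6.283e+04 rad/s.
Step 2 — Component impedances:
  Z1: Z = 1/(jωC) = -j/(ω·C) = 0 - j12.43 Ω
  Z2: Z = jωL = j·6.283e+04·0.0174 = 0 + j1093 Ω
  Z3: Z = 1/(jωC) = -j/(ω·C) = 0 - j2797 Ω
Step 3 — With the output port shorted to ground, the output series arm Z2 runs from the junction to ground; the shunt arm Z3 also runs from the junction to ground. They appear in parallel: Z3 || Z2 = 0 + j1795 Ω.
Step 4 — Series with input arm Z1: Z_in = Z1 + (Z3 || Z2) = 0 + j1782 Ω = 1782∠90.0° Ω.
Step 5 — Source phasor: V = 5.76∠-45.0° V = 4.073 - j4.073 V.
Step 6 — Current: I = V / Z = -0.002285 - j0.002285 A = 0.003232∠-135.0° A.
Step 7 — Complex power: S = V·I* = 0 + j0.01861 VA.
Step 8 — Real power: P = Re(S) = 0 W.
Step 9 — Reactive power: Q = Im(S) = 0.01861 VAR.
Step 10 — Apparent power: |S| = 0.01861 VA.
Step 11 — Power factor: PF = P/|S| = 0 (lagging).

(a) P = 0 W  (b) Q = 0.01861 VAR  (c) S = 0.01861 VA  (d) PF = 0 (lagging)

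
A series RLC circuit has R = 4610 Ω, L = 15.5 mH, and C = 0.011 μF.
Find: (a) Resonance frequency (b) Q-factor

Step 1 — Resonance condition Im(Z)=0 gives ω₀ = 1/√(LC).
Step 2 — ω₀ = 1/√(0.0155·1.1e-08) = 7.658e+04 rad/s.
Step 3 — f₀ = ω₀/(2π) = 1.219e+04 Hz.
Step 4 — Series Q: Q = ω₀L/R = 7.658e+04·0.0155/4610 = 0.2575.

(a) f₀ = 1.219e+04 Hz  (b) Q = 0.2575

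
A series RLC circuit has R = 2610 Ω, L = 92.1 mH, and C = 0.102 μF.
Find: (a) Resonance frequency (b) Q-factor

Step 1 — Resonance condition Im(Z)=0 gives ω₀ = 1/√(LC).
Step 2 — ω₀ = 1/√(0.0921·1.02e-07) = 1.032e+04 rad/s.
Step 3 — f₀ = ω₀/(2π) = 1642 Hz.
Step 4 — Series Q: Q = ω₀L/R = 1.032e+04·0.0921/2610 = 0.3641.

(a) f₀ = 1642 Hz  (b) Q = 0.3641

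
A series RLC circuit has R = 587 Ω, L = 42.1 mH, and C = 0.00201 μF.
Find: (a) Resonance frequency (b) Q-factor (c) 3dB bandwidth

Step 1 — Resonance: ω₀ = 1/√(LC) = 1/√(0.0421·2.01e-09) = 1.087e+05 rad/s.
Step 2 — f₀ = ω₀/(2π) = 1.73e+04 Hz.
Step 3 — Series Q: Q = ω₀L/R = 1.087e+05·0.0421/587 = 7.797.
Step 4 — Bandwidth: Δω = ω₀/Q = 1.394e+04 rad/s; BW = Δω/(2π) = 2219 Hz.

(a) f₀ = 1.73e+04 Hz  (b) Q = 7.797  (c) BW = 2219 Hz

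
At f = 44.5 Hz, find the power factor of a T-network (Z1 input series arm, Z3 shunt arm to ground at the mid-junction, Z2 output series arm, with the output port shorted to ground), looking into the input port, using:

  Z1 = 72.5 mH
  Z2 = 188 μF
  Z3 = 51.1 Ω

Step 1 — Angular frequency: ω = 2π·f = 2π·44.5 = 279.6 rad/s.
Step 2 — Component impedances:
  Z1: Z = jωL = j·279.6·0.0725 = 0 + j20.27 Ω
  Z2: Z = 1/(jωC) = -j/(ω·C) = 0 - j19.02 Ω
  Z3: Z = R = 51.1 Ω
Step 3 — With the output port shorted to ground, the output series arm Z2 runs from the junction to ground; the shunt arm Z3 also runs from the junction to ground. They appear in parallel: Z3 || Z2 = 6.22 - j16.71 Ω.
Step 4 — Series with input arm Z1: Z_in = Z1 + (Z3 || Z2) = 6.22 + j3.563 Ω = 7.168∠29.8° Ω.
Step 5 — Power factor: PF = cos(φ) = Re(Z)/|Z| = 6.22/7.168 = 0.8677.
Step 6 — Type: Im(Z) = 3.563 ⇒ lagging (phase φ = 29.8°).

PF = 0.8677 (lagging, φ = 29.8°)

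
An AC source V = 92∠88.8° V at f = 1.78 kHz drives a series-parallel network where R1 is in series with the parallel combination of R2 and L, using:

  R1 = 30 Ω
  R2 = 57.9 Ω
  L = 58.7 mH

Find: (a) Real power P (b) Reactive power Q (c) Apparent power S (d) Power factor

Step 1 — Angular frequency: ω = 2π·f = 2π·1780 = 1.118e+04 rad/s.
Step 2 — Component impedances:
  R1: Z = R = 30 Ω
  R2: Z = R = 57.9 Ω
  L: Z = jωL = j·1.118e+04·0.0587 = 0 + j656.5 Ω
Step 3 — Parallel branch: R2 || L = 1/(1/R2 + 1/L) = 57.45 + j5.067 Ω.
Step 4 — Series with R1: Z_total = R1 + (R2 || L) = 87.45 + j5.067 Ω = 87.6∠3.3° Ω.
Step 5 — Source phasor: V = 92∠88.8° V = 1.927 + j91.98 V.
Step 6 — Current: I = V / Z = 0.08269 + j1.047 A = 1.05∠85.5° A.
Step 7 — Complex power: S = V·I* = 96.46 + j5.589 VA.
Step 8 — Real power: P = Re(S) = 96.46 W.
Step 9 — Reactive power: Q = Im(S) = 5.589 VAR.
Step 10 — Apparent power: |S| = 96.62 VA.
Step 11 — Power factor: PF = P/|S| = 0.9983 (lagging).

(a) P = 96.46 W  (b) Q = 5.589 VAR  (c) S = 96.62 VA  (d) PF = 0.9983 (lagging)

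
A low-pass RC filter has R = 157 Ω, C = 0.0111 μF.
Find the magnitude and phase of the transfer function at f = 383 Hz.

Step 1 — Angular frequency: ω = 2π·383 = 2406 rad/s.
Step 2 — Transfer function: H(jω) = 1/(1 + jωRC).
Step 3 — Denominator: 1 + jωRC = 1 + j·2406·157·1.11e-08 = 1 + j0.004194.
Step 4 — H = 1 - j0.004194.
Step 5 — Magnitude: |H| = 1 (-0.0 dB); phase: φ = -0.2°.

|H| = 1 (-0.0 dB), φ = -0.2°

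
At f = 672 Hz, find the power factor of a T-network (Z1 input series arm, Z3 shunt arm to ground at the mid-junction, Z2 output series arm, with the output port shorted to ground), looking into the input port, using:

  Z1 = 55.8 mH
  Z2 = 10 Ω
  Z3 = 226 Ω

Step 1 — Angular frequency: ω = 2π·f = 2π·672 = 4222 rad/s.
Step 2 — Component impedances:
  Z1: Z = jωL = j·4222·0.0558 = 0 + j235.6 Ω
  Z2: Z = R = 10 Ω
  Z3: Z = R = 226 Ω
Step 3 — With the output port shorted to ground, the output series arm Z2 runs from the junction to ground; the shunt arm Z3 also runs from the junction to ground. They appear in parallel: Z3 || Z2 = 9.576 Ω.
Step 4 — Series with input arm Z1: Z_in = Z1 + (Z3 || Z2) = 9.576 + j235.6 Ω = 235.8∠87.7° Ω.
Step 5 — Power factor: PF = cos(φ) = Re(Z)/|Z| = 9.576/235.8 = 0.04061.
Step 6 — Type: Im(Z) = 235.6 ⇒ lagging (phase φ = 87.7°).

PF = 0.04061 (lagging, φ = 87.7°)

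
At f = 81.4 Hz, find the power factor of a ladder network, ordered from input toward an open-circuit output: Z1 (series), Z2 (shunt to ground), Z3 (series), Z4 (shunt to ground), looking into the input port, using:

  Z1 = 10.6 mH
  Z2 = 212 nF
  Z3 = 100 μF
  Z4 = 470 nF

Step 1 — Angular frequency: ω = 2π·f = 2π·81.4 = 511.5 rad/s.
Step 2 — Component impedances:
  Z1: Z = jωL = j·511.5·0.0106 = 0 + j5.421 Ω
  Z2: Z = 1/(jωC) = -j/(ω·C) = 0 - j9223 Ω
  Z3: Z = 1/(jωC) = -j/(ω·C) = 0 - j19.55 Ω
  Z4: Z = 1/(jωC) = -j/(ω·C) = 0 - j4160 Ω
Step 3 — Ladder network (open output): work backward from the far end, alternating series and parallel combinations. Z_in = 0 - j2871 Ω = 2871∠-90.0° Ω.
Step 4 — Power factor: PF = cos(φ) = Re(Z)/|Z| = 0/2871 = 0.
Step 5 — Type: Im(Z) = -2871 ⇒ leading (phase φ = -90.0°).

PF = 0 (leading, φ = -90.0°)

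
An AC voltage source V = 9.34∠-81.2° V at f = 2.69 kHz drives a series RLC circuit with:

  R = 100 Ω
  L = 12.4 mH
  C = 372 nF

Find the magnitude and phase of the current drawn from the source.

Step 1 — Angular frequency: ω = 2π·f = 2π·2690 = 1.69e+04 rad/s.
Step 2 — Component impedances:
  R: Z = R = 100 Ω
  L: Z = jωL = j·1.69e+04·0.0124 = 0 + j209.6 Ω
  C: Z = 1/(jωC) = -j/(ω·C) = 0 - j159 Ω
Step 3 — Series combination: Z_total = R + L + C = 100 + j50.54 Ω = 112∠26.8° Ω.
Step 4 — Source phasor: V = 9.34∠-81.2° V = 1.429 - j9.23 V.
Step 5 — Ohm's law: I = V / Z_total = (1.429 - j9.23) / (100 + j50.54) = -0.02577 - j0.07928 A.
Step 6 — Convert to polar: |I| = 0.08336 A, ∠I = -108.0°.

I = 0.08336∠-108.0° A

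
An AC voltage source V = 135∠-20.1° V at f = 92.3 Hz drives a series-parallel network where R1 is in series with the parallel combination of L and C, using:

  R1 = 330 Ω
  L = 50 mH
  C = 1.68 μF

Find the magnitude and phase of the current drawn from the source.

Step 1 — Angular frequency: ω = 2π·f = 2π·92.3 = 579.9 rad/s.
Step 2 — Component impedances:
  R1: Z = R = 330 Ω
  L: Z = jωL = j·579.9·0.05 = 0 + j29 Ω
  C: Z = 1/(jωC) = -j/(ω·C) = 0 - j1026 Ω
Step 3 — Parallel branch: L || C = 1/(1/L + 1/C) = 0 + j29.84 Ω.
Step 4 — Series with R1: Z_total = R1 + (L || C) = 330 + j29.84 Ω = 331.3∠5.2° Ω.
Step 5 — Source phasor: V = 135∠-20.1° V = 126.8 - j46.39 V.
Step 6 — Ohm's law: I = V / Z_total = (126.8 - j46.39) / (330 + j29.84) = 0.3684 - j0.1739 A.
Step 7 — Convert to polar: |I| = 0.4074 A, ∠I = -25.3°.

I = 0.4074∠-25.3° A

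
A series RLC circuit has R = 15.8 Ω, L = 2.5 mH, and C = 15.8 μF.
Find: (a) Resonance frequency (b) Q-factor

Step 1 — Resonance condition Im(Z)=0 gives ω₀ = 1/√(LC).
Step 2 — ω₀ = 1/√(0.0025·1.58e-05) = 5032 rad/s.
Step 3 — f₀ = ω₀/(2π) = 800.8 Hz.
Step 4 — Series Q: Q = ω₀L/R = 5032·0.0025/15.8 = 0.7961.

(a) f₀ = 800.8 Hz  (b) Q = 0.7961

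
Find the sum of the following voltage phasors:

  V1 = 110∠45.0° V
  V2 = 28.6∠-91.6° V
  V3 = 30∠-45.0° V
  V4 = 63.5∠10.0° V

Step 1 — Convert each phasor to rectangular form:
  V1 = 110·(cos(45.0°) + j·sin(45.0°)) = 77.78 + j77.78 V
  V2 = 28.6·(cos(-91.6°) + j·sin(-91.6°)) = -0.7986 - j28.59 V
  V3 = 30·(cos(-45.0°) + j·sin(-45.0°)) = 21.21 - j21.21 V
  V4 = 63.5·(cos(10.0°) + j·sin(10.0°)) = 62.54 + j11.03 V
Step 2 — Sum components: V_total = 160.7 + j39.01 V.
Step 3 — Convert to polar: |V_total| = 165.4 V, ∠V_total = 13.6°.

V_total = 165.4∠13.6° V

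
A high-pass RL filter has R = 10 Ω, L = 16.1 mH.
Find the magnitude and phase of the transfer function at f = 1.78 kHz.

Step 1 — Angular frequency: ω = 2π·1780 = 1.118e+04 rad/s.
Step 2 — Transfer function: H(jω) = jωL/(R + jωL).
Step 3 — Numerator jωL = j·180.1; denominator R + jωL = 10 + j180.1.
Step 4 — H = 0.9969 + j0.05537.
Step 5 — Magnitude: |H| = 0.9985 (-0.0 dB); phase: φ = 3.2°.

|H| = 0.9985 (-0.0 dB), φ = 3.2°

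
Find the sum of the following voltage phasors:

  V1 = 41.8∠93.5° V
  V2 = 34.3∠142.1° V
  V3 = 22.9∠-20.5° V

Step 1 — Convert each phasor to rectangular form:
  V1 = 41.8·(cos(93.5°) + j·sin(93.5°)) = -2.552 + j41.72 V
  V2 = 34.3·(cos(142.1°) + j·sin(142.1°)) = -27.07 + j21.07 V
  V3 = 22.9·(cos(-20.5°) + j·sin(-20.5°)) = 21.45 - j8.02 V
Step 2 — Sum components: V_total = -8.168 + j54.77 V.
Step 3 — Convert to polar: |V_total| = 55.38 V, ∠V_total = 98.5°.

V_total = 55.38∠98.5° V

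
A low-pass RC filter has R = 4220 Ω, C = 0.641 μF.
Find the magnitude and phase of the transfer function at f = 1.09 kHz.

Step 1 — Angular frequency: ω = 2π·1090 = 6849 rad/s.
Step 2 — Transfer function: H(jω) = 1/(1 + jωRC).
Step 3 — Denominator: 1 + jωRC = 1 + j·6849·4220·6.41e-07 = 1 + j18.53.
Step 4 — H = 0.002905 - j0.05382.
Step 5 — Magnitude: |H| = 0.0539 (-25.4 dB); phase: φ = -86.9°.

|H| = 0.0539 (-25.4 dB), φ = -86.9°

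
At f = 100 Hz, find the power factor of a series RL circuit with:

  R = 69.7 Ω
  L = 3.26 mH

Step 1 — Angular frequency: ω = 2π·f = 2π·100 = 628.3 rad/s.
Step 2 — Component impedances:
  R: Z = R = 69.7 Ω
  L: Z = jωL = j·628.3·0.00326 = 0 + j2.048 Ω
Step 3 — Series combination: Z_total = R + L = 69.7 + j2.048 Ω = 69.73∠1.7° Ω.
Step 4 — Power factor: PF = cos(φ) = Re(Z)/|Z| = 69.7/69.73 = 0.9996.
Step 5 — Type: Im(Z) = 2.048 ⇒ lagging (phase φ = 1.7°).

PF = 0.9996 (lagging, φ = 1.7°)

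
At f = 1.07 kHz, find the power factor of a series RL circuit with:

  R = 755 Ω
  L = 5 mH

Step 1 — Angular frequency: ω = 2π·f = 2π·1070 = 6723 rad/s.
Step 2 — Component impedances:
  R: Z = R = 755 Ω
  L: Z = jωL = j·6723·0.005 = 0 + j33.62 Ω
Step 3 — Series combination: Z_total = R + L = 755 + j33.62 Ω = 755.7∠2.5° Ω.
Step 4 — Power factor: PF = cos(φ) = Re(Z)/|Z| = 755/755.75 = 0.999.
Step 5 — Type: Im(Z) = 33.62 ⇒ lagging (phase φ = 2.5°).

PF = 0.999 (lagging, φ = 2.5°)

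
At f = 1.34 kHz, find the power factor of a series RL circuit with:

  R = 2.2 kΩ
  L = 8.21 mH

Step 1 — Angular frequency: ω = 2π·f = 2π·1340 = 8419 rad/s.
Step 2 — Component impedances:
  R: Z = R = 2200 Ω
  L: Z = jωL = j·8419·0.00821 = 0 + j69.12 Ω
Step 3 — Series combination: Z_total = R + L = 2200 + j69.12 Ω = 2201∠1.8° Ω.
Step 4 — Power factor: PF = cos(φ) = Re(Z)/|Z| = 2200/2201 = 0.9995.
Step 5 — Type: Im(Z) = 69.12 ⇒ lagging (phase φ = 1.8°).

PF = 0.9995 (lagging, φ = 1.8°)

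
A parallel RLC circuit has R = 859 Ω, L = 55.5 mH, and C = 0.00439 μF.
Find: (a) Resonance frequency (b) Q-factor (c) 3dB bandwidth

Step 1 — Resonance: ω₀ = 1/√(LC) = 1/√(0.0555·4.39e-09) = 6.407e+04 rad/s.
Step 2 — f₀ = ω₀/(2π) = 1.02e+04 Hz.
Step 3 — Parallel Q: Q = R/(ω₀L) = 859/(6.407e+04·0.0555) = 0.2416.
Step 4 — Bandwidth: Δω = ω₀/Q = 2.652e+05 rad/s; BW = Δω/(2π) = 4.22e+04 Hz.

(a) f₀ = 1.02e+04 Hz  (b) Q = 0.2416  (c) BW = 4.22e+04 Hz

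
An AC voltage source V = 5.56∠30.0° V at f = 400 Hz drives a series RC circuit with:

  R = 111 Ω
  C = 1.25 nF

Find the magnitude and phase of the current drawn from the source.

Step 1 — Angular frequency: ω = 2π·f = 2π·400 = 2513 rad/s.
Step 2 — Component impedances:
  R: Z = R = 111 Ω
  C: Z = 1/(jωC) = -j/(ω·C) = 0 - j3.183e+05 Ω
Step 3 — Series combination: Z_total = R + C = 111 - j3.183e+05 Ω = 3.183e+05∠-90.0° Ω.
Step 4 — Source phasor: V = 5.56∠30.0° V = 4.815 + j2.78 V.
Step 5 — Ohm's law: I = V / Z_total = (4.815 + j2.78) / (111 - j3.183e+05) = -8.728e-06 + j1.513e-05 A.
Step 6 — Convert to polar: |I| = 1.747e-05 A, ∠I = 120.0°.

I = 1.747e-05∠120.0° A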